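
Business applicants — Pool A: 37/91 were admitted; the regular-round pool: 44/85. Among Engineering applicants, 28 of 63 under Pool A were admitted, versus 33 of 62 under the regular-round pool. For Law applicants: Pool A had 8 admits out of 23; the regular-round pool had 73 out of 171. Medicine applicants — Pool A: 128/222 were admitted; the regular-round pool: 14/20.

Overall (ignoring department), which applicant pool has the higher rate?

Business: Pool A 37/91 = 40.7%, the regular-round pool 44/85 = 51.8% → the regular-round pool
Engineering: Pool A 28/63 = 44.4%, the regular-round pool 33/62 = 53.2% → the regular-round pool
Law: Pool A 8/23 = 34.8%, the regular-round pool 73/171 = 42.7% → the regular-round pool
Medicine: Pool A 128/222 = 57.7%, the regular-round pool 14/20 = 70.0% → the regular-round pool
Overall: Pool A 201/399 = 50.4%, the regular-round pool 164/338 = 48.5% → Pool A
(The regular-round pool wins every department group but Pool A wins overall — the regular-round pool's applicants skew toward the low-rate Law group.)

Pool A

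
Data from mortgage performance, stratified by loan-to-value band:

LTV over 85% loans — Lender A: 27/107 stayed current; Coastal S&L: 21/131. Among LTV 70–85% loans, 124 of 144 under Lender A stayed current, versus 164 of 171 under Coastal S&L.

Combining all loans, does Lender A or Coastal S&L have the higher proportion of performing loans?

LTV over 85%: Lender A 27/107 = 25.2%, Coastal S&L 21/131 = 16.0% → Lender A
LTV 70–85%: Lender A 124/144 = 86.1%, Coastal S&L 164/171 = 95.9% → Coastal S&L
Overall: Lender A 151/251 = 60.2%, Coastal S&L 185/302 = 61.3% → Coastal S&L
(Neither sweeps every loan-to-value group, but Coastal S&L has the higher pooled rate.)

Coastal S&L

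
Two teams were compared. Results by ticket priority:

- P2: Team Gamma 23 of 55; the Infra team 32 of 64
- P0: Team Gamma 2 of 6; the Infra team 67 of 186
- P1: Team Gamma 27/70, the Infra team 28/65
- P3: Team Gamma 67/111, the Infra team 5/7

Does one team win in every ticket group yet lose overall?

Yes

P2: Team Gamma 23/55 = 41.8%, the Infra team 32/64 = 50.0% → the Infra team
P0: Team Gamma 2/6 = 33.3%, the Infra team 67/186 = 36.0% → the Infra team
P1: Team Gamma 27/70 = 38.6%, the Infra team 28/65 = 43.1% → the Infra team
P3: Team Gamma 67/111 = 60.4%, the Infra team 5/7 = 71.4% → the Infra team
Overall: Team Gamma 119/242 = 49.2%, the Infra team 132/322 = 41.0% → Team Gamma
The Infra team wins each ticket group but Team Gamma wins overall — the comparison reverses. The Infra team's tickets skew toward P0, which has a lower base rate.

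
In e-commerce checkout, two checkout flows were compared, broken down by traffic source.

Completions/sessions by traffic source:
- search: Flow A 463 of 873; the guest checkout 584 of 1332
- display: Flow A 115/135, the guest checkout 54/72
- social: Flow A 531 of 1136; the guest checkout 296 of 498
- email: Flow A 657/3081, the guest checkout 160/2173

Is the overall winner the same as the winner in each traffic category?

No

Search: Flow A 463/873 = 53.0%, the guest checkout 584/1332 = 43.8% → Flow A
Display: Flow A 115/135 = 85.2%, the guest checkout 54/72 = 75.0% → Flow A
Social: Flow A 531/1136 = 46.7%, the guest checkout 296/498 = 59.4% → the guest checkout
Email: Flow A 657/3081 = 21.3%, the guest checkout 160/2173 = 7.4% → Flow A
Overall: Flow A 1766/5225 = 33.8%, the guest checkout 1094/4075 = 26.8% → Flow A
Neither sweeps: Flow A wins 3 of 4 groups, the guest checkout wins 1. Flow A wins overall but not every group — no Simpson reversal.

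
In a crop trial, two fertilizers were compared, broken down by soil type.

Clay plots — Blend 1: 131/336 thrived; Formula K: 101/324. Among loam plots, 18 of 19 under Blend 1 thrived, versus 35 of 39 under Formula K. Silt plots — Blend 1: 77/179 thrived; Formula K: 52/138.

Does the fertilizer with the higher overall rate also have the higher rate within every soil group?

Clay: Blend 1 131/336 = 39.0%, Formula K 101/324 = 31.2% → Blend 1
Loam: Blend 1 18/19 = 94.7%, Formula K 35/39 = 89.7% → Blend 1
Silt: Blend 1 77/179 = 43.0%, Formula K 52/138 = 37.7% → Blend 1
Overall: Blend 1 226/534 = 42.3%, Formula K 188/501 = 37.5% → Blend 1
Blend 1 wins overall and in every soil group — no reversal.

Yes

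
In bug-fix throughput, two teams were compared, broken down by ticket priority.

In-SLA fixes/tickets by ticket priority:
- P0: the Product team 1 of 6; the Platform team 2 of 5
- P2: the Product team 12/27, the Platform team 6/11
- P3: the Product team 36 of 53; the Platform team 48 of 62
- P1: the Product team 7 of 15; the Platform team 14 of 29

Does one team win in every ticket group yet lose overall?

No

P0: the Product team 1/6 = 16.7%, the Platform team 2/5 = 40.0% → the Platform team
P2: the Product team 12/27 = 44.4%, the Platform team 6/11 = 54.5% → the Platform team
P3: the Product team 36/53 = 67.9%, the Platform team 48/62 = 77.4% → the Platform team
P1: the Product team 7/15 = 46.7%, the Platform team 14/29 = 48.3% → the Platform team
Overall: the Product team 56/101 = 55.4%, the Platform team 70/107 = 65.4% → the Platform team
The Platform team wins overall and in every ticket group — no reversal.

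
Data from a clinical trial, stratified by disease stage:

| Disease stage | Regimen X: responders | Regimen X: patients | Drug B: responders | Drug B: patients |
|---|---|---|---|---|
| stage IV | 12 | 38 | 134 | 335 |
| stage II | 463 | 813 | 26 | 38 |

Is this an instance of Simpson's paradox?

Stage IV: Regimen X 12/38 = 31.6%, Drug B 134/335 = 40.0% → Drug B
Stage II: Regimen X 463/813 = 56.9%, Drug B 26/38 = 68.4% → Drug B
Overall: Regimen X 475/851 = 55.8%, Drug B 160/373 = 42.9% → Regimen X
Drug B wins each disease group but Regimen X wins overall — the comparison reverses. Drug B's patients skew toward stage IV, which has a lower base rate.

Yes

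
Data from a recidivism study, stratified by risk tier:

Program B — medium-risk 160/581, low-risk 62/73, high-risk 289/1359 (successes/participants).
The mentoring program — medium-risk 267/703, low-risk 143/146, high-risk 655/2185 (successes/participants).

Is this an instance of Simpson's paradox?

Medium-risk: Program B 160/581 = 27.5%, the mentoring program 267/703 = 38.0% → the mentoring program
Low-risk: Program B 62/73 = 84.9%, the mentoring program 143/146 = 97.9% → the mentoring program
High-risk: Program B 289/1359 = 21.3%, the mentoring program 655/2185 = 30.0% → the mentoring program
Overall: Program B 511/2013 = 25.4%, the mentoring program 1065/3034 = 35.1% → the mentoring program
The mentoring program wins overall and in every risk group — no reversal.

No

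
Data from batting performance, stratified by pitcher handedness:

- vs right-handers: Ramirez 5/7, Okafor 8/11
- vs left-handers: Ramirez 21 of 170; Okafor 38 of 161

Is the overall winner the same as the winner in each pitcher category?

Vs right-handers: Ramirez 5/7 = 71.4%, Okafor 8/11 = 72.7% → Okafor
Vs left-handers: Ramirez 21/170 = 12.4%, Okafor 38/161 = 23.6% → Okafor
Overall: Ramirez 26/177 = 14.7%, Okafor 46/172 = 26.7% → Okafor
Okafor wins overall and in every pitcher group — no reversal.

Yes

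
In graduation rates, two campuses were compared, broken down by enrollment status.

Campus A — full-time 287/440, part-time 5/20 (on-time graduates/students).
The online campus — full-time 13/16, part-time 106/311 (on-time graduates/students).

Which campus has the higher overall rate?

Campus A

Full-time: Campus A 287/440 = 65.2%, the online campus 13/16 = 81.2% → the online campus
Part-time: Campus A 5/20 = 25.0%, the online campus 106/311 = 34.1% → the online campus
Overall: Campus A 292/460 = 63.5%, the online campus 119/327 = 36.4% → Campus A
(The online campus wins every enrollment group but Campus A wins overall — the online campus's students skew toward the low-rate part-time group.)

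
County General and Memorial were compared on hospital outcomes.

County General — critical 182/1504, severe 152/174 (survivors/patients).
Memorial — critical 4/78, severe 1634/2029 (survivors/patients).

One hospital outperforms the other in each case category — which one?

Critical: County General 182/1504 = 12.1%, Memorial 4/78 = 5.1% → County General
Severe: County General 152/174 = 87.4%, Memorial 1634/2029 = 80.5% → County General
County General has the higher rate in both groups.

County General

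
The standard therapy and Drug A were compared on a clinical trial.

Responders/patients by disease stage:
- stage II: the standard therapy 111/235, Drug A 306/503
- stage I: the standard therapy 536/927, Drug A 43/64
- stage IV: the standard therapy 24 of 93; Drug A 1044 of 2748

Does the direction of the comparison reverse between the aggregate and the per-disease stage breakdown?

Stage II: the standard therapy 111/235 = 47.2%, Drug A 306/503 = 60.8% → Drug A
Stage I: the standard therapy 536/927 = 57.8%, Drug A 43/64 = 67.2% → Drug A
Stage IV: the standard therapy 24/93 = 25.8%, Drug A 1044/2748 = 38.0% → Drug A
Overall: the standard therapy 671/1255 = 53.5%, Drug A 1393/3315 = 42.0% → the standard therapy
Drug A wins each disease group but the standard therapy wins overall — the comparison reverses. Drug A's patients skew toward stage IV, which has a lower base rate.

Yes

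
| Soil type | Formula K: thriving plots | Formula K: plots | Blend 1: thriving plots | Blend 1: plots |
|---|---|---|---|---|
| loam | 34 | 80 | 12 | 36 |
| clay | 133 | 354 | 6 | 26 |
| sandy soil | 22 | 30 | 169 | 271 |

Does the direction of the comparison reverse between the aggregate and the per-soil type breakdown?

Yes

Loam: Formula K 34/80 = 42.5%, Blend 1 12/36 = 33.3% → Formula K
Clay: Formula K 133/354 = 37.6%, Blend 1 6/26 = 23.1% → Formula K
Sandy soil: Formula K 22/30 = 73.3%, Blend 1 169/271 = 62.4% → Formula K
Overall: Formula K 189/464 = 40.7%, Blend 1 187/333 = 56.2% → Blend 1
Formula K wins each soil group but Blend 1 wins overall — the comparison reverses. Formula K's plots skew toward clay, which has a lower base rate.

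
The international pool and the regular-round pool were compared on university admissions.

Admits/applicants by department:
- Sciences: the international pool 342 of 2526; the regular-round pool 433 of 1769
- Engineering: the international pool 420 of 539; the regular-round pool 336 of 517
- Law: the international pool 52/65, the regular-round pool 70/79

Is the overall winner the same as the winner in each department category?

Sciences: the international pool 342/2526 = 13.5%, the regular-round pool 433/1769 = 24.5% → the regular-round pool
Engineering: the international pool 420/539 = 77.9%, the regular-round pool 336/517 = 65.0% → the international pool
Law: the international pool 52/65 = 80.0%, the regular-round pool 70/79 = 88.6% → the regular-round pool
Overall: the international pool 814/3130 = 26.0%, the regular-round pool 839/2365 = 35.5% → the regular-round pool
Neither sweeps: the international pool wins 1 of 3 groups, the regular-round pool wins 2. The regular-round pool wins overall but not every group — no Simpson reversal.

No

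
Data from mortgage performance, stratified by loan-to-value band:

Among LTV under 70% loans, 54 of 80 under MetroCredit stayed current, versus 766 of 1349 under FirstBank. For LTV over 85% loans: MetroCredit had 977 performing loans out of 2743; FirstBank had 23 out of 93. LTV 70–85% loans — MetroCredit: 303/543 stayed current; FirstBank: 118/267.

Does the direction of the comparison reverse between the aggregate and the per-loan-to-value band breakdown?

Yes

LTV under 70%: MetroCredit 54/80 = 67.5%, FirstBank 766/1349 = 56.8% → MetroCredit
LTV over 85%: MetroCredit 977/2743 = 35.6%, FirstBank 23/93 = 24.7% → MetroCredit
LTV 70–85%: MetroCredit 303/543 = 55.8%, FirstBank 118/267 = 44.2% → MetroCredit
Overall: MetroCredit 1334/3366 = 39.6%, FirstBank 907/1709 = 53.1% → FirstBank
MetroCredit wins each loan-to-value group but FirstBank wins overall — the comparison reverses. MetroCredit's loans skew toward LTV over 85%, which has a lower base rate.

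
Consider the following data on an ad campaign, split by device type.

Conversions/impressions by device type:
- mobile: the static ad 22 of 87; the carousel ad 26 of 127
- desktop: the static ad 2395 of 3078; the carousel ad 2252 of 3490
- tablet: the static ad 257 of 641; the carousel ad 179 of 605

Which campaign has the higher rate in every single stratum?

the static ad

Mobile: the static ad 22/87 = 25.3%, the carousel ad 26/127 = 20.5% → the static ad
Desktop: the static ad 2395/3078 = 77.8%, the carousel ad 2252/3490 = 64.5% → the static ad
Tablet: the static ad 257/641 = 40.1%, the carousel ad 179/605 = 29.6% → the static ad
The static ad has the higher rate in all 3 groups.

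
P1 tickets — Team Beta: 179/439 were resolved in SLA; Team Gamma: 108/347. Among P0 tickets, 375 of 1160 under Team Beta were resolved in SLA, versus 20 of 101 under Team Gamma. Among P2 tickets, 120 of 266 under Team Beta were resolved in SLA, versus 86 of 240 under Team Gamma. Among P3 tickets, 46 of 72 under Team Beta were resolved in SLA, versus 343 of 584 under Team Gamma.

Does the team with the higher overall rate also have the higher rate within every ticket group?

P1: Team Beta 179/439 = 40.8%, Team Gamma 108/347 = 31.1% → Team Beta
P0: Team Beta 375/1160 = 32.3%, Team Gamma 20/101 = 19.8% → Team Beta
P2: Team Beta 120/266 = 45.1%, Team Gamma 86/240 = 35.8% → Team Beta
P3: Team Beta 46/72 = 63.9%, Team Gamma 343/584 = 58.7% → Team Beta
Overall: Team Beta 720/1937 = 37.2%, Team Gamma 557/1272 = 43.8% → Team Gamma
Team Beta wins each ticket group but Team Gamma wins overall — the comparison reverses. Team Beta's tickets skew toward P0, which has a lower base rate.

No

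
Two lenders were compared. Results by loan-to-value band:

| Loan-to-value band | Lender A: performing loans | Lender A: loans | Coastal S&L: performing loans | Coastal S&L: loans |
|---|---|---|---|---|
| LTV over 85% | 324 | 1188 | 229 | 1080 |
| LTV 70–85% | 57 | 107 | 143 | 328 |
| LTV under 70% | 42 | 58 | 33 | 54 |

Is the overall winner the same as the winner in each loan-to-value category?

Yes

LTV over 85%: Lender A 324/1188 = 27.3%, Coastal S&L 229/1080 = 21.2% → Lender A
LTV 70–85%: Lender A 57/107 = 53.3%, Coastal S&L 143/328 = 43.6% → Lender A
LTV under 70%: Lender A 42/58 = 72.4%, Coastal S&L 33/54 = 61.1% → Lender A
Overall: Lender A 423/1353 = 31.3%, Coastal S&L 405/1462 = 27.7% → Lender A
Lender A wins overall and in every loan-to-value group — no reversal.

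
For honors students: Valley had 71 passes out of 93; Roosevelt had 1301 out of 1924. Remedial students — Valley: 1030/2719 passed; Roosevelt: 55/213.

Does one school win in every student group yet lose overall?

Honors: Valley 71/93 = 76.3%, Roosevelt 1301/1924 = 67.6% → Valley
Remedial: Valley 1030/2719 = 37.9%, Roosevelt 55/213 = 25.8% → Valley
Overall: Valley 1101/2812 = 39.2%, Roosevelt 1356/2137 = 63.5% → Roosevelt
Valley wins each student group but Roosevelt wins overall — the comparison reverses. Valley's students skew toward remedial, which has a lower base rate.

Yes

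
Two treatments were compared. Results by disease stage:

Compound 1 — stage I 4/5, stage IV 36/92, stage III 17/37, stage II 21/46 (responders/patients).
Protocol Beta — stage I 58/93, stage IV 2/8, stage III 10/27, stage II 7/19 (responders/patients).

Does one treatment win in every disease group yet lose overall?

Yes

Stage I: Compound 1 4/5 = 80.0%, Protocol Beta 58/93 = 62.4% → Compound 1
Stage IV: Compound 1 36/92 = 39.1%, Protocol Beta 2/8 = 25.0% → Compound 1
Stage III: Compound 1 17/37 = 45.9%, Protocol Beta 10/27 = 37.0% → Compound 1
Stage II: Compound 1 21/46 = 45.7%, Protocol Beta 7/19 = 36.8% → Compound 1
Overall: Compound 1 78/180 = 43.3%, Protocol Beta 77/147 = 52.4% → Protocol Beta
Compound 1 wins each disease group but Protocol Beta wins overall — the comparison reverses. Compound 1's patients skew toward stage IV, which has a lower base rate.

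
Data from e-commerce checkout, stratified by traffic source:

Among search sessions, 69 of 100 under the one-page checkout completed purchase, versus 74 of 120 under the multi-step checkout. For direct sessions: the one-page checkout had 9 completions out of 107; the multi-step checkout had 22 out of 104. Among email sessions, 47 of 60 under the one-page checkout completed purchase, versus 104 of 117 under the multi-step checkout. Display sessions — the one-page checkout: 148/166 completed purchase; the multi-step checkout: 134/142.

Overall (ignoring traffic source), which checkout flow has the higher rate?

the multi-step checkout

Search: the one-page checkout 69/100 = 69.0%, the multi-step checkout 74/120 = 61.7% → the one-page checkout
Direct: the one-page checkout 9/107 = 8.4%, the multi-step checkout 22/104 = 21.2% → the multi-step checkout
Email: the one-page checkout 47/60 = 78.3%, the multi-step checkout 104/117 = 88.9% → the multi-step checkout
Display: the one-page checkout 148/166 = 89.2%, the multi-step checkout 134/142 = 94.4% → the multi-step checkout
Overall: the one-page checkout 273/433 = 63.0%, the multi-step checkout 334/483 = 69.2% → the multi-step checkout
(Neither sweeps every traffic group, but the multi-step checkout has the higher pooled rate.)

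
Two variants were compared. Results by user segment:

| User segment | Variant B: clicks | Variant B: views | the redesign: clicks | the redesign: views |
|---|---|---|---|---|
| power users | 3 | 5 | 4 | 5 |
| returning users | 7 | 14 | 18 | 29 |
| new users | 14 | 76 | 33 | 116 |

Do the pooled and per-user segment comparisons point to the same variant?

Yes

Power users: Variant B 3/5 = 60.0%, the redesign 4/5 = 80.0% → the redesign
Returning users: Variant B 7/14 = 50.0%, the redesign 18/29 = 62.1% → the redesign
New users: Variant B 14/76 = 18.4%, the redesign 33/116 = 28.4% → the redesign
Overall: Variant B 24/95 = 25.3%, the redesign 55/150 = 36.7% → the redesign
The redesign wins overall and in every user group — no reversal.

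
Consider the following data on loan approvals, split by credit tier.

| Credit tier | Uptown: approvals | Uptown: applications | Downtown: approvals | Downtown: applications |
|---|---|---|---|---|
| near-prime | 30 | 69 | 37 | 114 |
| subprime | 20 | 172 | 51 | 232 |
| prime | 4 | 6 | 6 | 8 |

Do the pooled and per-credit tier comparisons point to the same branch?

No

Near-prime: Uptown 30/69 = 43.5%, Downtown 37/114 = 32.5% → Uptown
Subprime: Uptown 20/172 = 11.6%, Downtown 51/232 = 22.0% → Downtown
Prime: Uptown 4/6 = 66.7%, Downtown 6/8 = 75.0% → Downtown
Overall: Uptown 54/247 = 21.9%, Downtown 94/354 = 26.6% → Downtown
Neither sweeps: Uptown wins 1 of 3 groups, Downtown wins 2. Downtown wins overall but not every group — no Simpson reversal.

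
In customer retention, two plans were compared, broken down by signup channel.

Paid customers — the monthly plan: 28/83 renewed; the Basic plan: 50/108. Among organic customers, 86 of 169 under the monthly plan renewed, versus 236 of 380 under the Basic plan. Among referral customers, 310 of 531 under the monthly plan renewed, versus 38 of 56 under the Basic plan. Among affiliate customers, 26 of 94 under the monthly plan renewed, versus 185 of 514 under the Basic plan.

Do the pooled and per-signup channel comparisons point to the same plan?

Paid: the monthly plan 28/83 = 33.7%, the Basic plan 50/108 = 46.3% → the Basic plan
Organic: the monthly plan 86/169 = 50.9%, the Basic plan 236/380 = 62.1% → the Basic plan
Referral: the monthly plan 310/531 = 58.4%, the Basic plan 38/56 = 67.9% → the Basic plan
Affiliate: the monthly plan 26/94 = 27.7%, the Basic plan 185/514 = 36.0% → the Basic plan
Overall: the monthly plan 450/877 = 51.3%, the Basic plan 509/1058 = 48.1% → the monthly plan
The Basic plan wins each signup group but the monthly plan wins overall — the comparison reverses. The Basic plan's customers skew toward affiliate, which has a lower base rate.

No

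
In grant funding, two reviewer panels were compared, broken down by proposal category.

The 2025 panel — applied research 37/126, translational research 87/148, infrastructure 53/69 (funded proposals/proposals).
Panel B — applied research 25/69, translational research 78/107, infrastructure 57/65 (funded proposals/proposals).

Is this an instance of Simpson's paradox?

Applied research: the 2025 panel 37/126 = 29.4%, Panel B 25/69 = 36.2% → Panel B
Translational research: the 2025 panel 87/148 = 58.8%, Panel B 78/107 = 72.9% → Panel B
Infrastructure: the 2025 panel 53/69 = 76.8%, Panel B 57/65 = 87.7% → Panel B
Overall: the 2025 panel 177/343 = 51.6%, Panel B 160/241 = 66.4% → Panel B
Panel B wins overall and in every proposal group — no reversal.

No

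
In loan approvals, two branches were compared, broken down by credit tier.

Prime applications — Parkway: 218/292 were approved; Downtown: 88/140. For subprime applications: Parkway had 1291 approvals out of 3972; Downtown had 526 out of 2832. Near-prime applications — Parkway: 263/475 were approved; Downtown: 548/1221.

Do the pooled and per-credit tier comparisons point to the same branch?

Yes

Prime: Parkway 218/292 = 74.7%, Downtown 88/140 = 62.9% → Parkway
Subprime: Parkway 1291/3972 = 32.5%, Downtown 526/2832 = 18.6% → Parkway
Near-prime: Parkway 263/475 = 55.4%, Downtown 548/1221 = 44.9% → Parkway
Overall: Parkway 1772/4739 = 37.4%, Downtown 1162/4193 = 27.7% → Parkway
Parkway wins overall and in every credit group — no reversal.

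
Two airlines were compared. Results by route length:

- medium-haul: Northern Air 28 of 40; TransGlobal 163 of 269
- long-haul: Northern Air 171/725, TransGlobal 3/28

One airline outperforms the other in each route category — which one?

Medium-haul: Northern Air 28/40 = 70.0%, TransGlobal 163/269 = 60.6% → Northern Air
Long-haul: Northern Air 171/725 = 23.6%, TransGlobal 3/28 = 10.7% → Northern Air
Northern Air has the higher rate in both groups.

Northern Air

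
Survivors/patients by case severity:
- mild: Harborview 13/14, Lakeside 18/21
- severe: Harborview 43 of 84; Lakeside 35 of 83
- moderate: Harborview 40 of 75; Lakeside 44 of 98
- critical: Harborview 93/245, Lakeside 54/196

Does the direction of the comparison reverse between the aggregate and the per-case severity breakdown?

No

Mild: Harborview 13/14 = 92.9%, Lakeside 18/21 = 85.7% → Harborview
Severe: Harborview 43/84 = 51.2%, Lakeside 35/83 = 42.2% → Harborview
Moderate: Harborview 40/75 = 53.3%, Lakeside 44/98 = 44.9% → Harborview
Critical: Harborview 93/245 = 38.0%, Lakeside 54/196 = 27.6% → Harborview
Overall: Harborview 189/418 = 45.2%, Lakeside 151/398 = 37.9% → Harborview
Harborview wins overall and in every case group — no reversal.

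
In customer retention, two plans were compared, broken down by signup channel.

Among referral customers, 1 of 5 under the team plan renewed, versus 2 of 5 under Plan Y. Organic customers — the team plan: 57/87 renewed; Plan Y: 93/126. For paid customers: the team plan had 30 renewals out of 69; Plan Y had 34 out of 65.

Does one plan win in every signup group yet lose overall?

No

Referral: the team plan 1/5 = 20.0%, Plan Y 2/5 = 40.0% → Plan Y
Organic: the team plan 57/87 = 65.5%, Plan Y 93/126 = 73.8% → Plan Y
Paid: the team plan 30/69 = 43.5%, Plan Y 34/65 = 52.3% → Plan Y
Overall: the team plan 88/161 = 54.7%, Plan Y 129/196 = 65.8% → Plan Y
Plan Y wins overall and in every signup group — no reversal.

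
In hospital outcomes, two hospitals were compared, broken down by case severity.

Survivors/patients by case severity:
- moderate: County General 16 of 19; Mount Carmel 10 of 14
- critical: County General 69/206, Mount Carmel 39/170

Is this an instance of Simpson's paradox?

Moderate: County General 16/19 = 84.2%, Mount Carmel 10/14 = 71.4% → County General
Critical: County General 69/206 = 33.5%, Mount Carmel 39/170 = 22.9% → County General
Overall: County General 85/225 = 37.8%, Mount Carmel 49/184 = 26.6% → County General
County General wins overall and in every case group — no reversal.

No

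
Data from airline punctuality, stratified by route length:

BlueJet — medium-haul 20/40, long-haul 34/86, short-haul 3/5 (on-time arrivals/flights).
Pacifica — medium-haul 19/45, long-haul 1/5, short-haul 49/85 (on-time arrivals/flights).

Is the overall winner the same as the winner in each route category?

No

Medium-haul: BlueJet 20/40 = 50.0%, Pacifica 19/45 = 42.2% → BlueJet
Long-haul: BlueJet 34/86 = 39.5%, Pacifica 1/5 = 20.0% → BlueJet
Short-haul: BlueJet 3/5 = 60.0%, Pacifica 49/85 = 57.6% → BlueJet
Overall: BlueJet 57/131 = 43.5%, Pacifica 69/135 = 51.1% → Pacifica
BlueJet wins each route group but Pacifica wins overall — the comparison reverses. BlueJet's flights skew toward long-haul, which has a lower base rate.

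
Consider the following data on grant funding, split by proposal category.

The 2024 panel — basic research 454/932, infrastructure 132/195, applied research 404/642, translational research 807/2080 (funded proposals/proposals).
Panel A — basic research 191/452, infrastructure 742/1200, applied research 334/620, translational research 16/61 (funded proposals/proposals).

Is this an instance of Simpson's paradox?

Yes

Basic research: the 2024 panel 454/932 = 48.7%, Panel A 191/452 = 42.3% → the 2024 panel
Infrastructure: the 2024 panel 132/195 = 67.7%, Panel A 742/1200 = 61.8% → the 2024 panel
Applied research: the 2024 panel 404/642 = 62.9%, Panel A 334/620 = 53.9% → the 2024 panel
Translational research: the 2024 panel 807/2080 = 38.8%, Panel A 16/61 = 26.2% → the 2024 panel
Overall: the 2024 panel 1797/3849 = 46.7%, Panel A 1283/2333 = 55.0% → Panel A
The 2024 panel wins each proposal group but Panel A wins overall — the comparison reverses. The 2024 panel's proposals skew toward translational research, which has a lower base rate.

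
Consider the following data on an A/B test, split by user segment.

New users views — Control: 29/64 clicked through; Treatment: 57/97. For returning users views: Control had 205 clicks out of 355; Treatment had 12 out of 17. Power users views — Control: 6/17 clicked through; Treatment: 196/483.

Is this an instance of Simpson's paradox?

New users: Control 29/64 = 45.3%, Treatment 57/97 = 58.8% → Treatment
Returning users: Control 205/355 = 57.7%, Treatment 12/17 = 70.6% → Treatment
Power users: Control 6/17 = 35.3%, Treatment 196/483 = 40.6% → Treatment
Overall: Control 240/436 = 55.0%, Treatment 265/597 = 44.4% → Control
Treatment wins each user group but Control wins overall — the comparison reverses. Treatment's views skew toward power users, which has a lower base rate.

Yes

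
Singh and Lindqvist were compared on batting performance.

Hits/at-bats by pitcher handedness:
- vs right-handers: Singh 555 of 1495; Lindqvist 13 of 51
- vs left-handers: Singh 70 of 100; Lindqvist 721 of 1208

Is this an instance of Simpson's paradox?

Vs right-handers: Singh 555/1495 = 37.1%, Lindqvist 13/51 = 25.5% → Singh
Vs left-handers: Singh 70/100 = 70.0%, Lindqvist 721/1208 = 59.7% → Singh
Overall: Singh 625/1595 = 39.2%, Lindqvist 734/1259 = 58.3% → Lindqvist
Singh wins each pitcher group but Lindqvist wins overall — the comparison reverses. Singh's at-bats skew toward vs right-handers, which has a lower base rate.

Yes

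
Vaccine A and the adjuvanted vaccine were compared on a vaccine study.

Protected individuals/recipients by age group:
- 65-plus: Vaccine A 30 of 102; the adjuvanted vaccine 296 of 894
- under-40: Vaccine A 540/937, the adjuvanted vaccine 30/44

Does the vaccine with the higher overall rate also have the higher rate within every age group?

65-plus: Vaccine A 30/102 = 29.4%, the adjuvanted vaccine 296/894 = 33.1% → the adjuvanted vaccine
Under-40: Vaccine A 540/937 = 57.6%, the adjuvanted vaccine 30/44 = 68.2% → the adjuvanted vaccine
Overall: Vaccine A 570/1039 = 54.9%, the adjuvanted vaccine 326/938 = 34.8% → Vaccine A
The adjuvanted vaccine wins each age group but Vaccine A wins overall — the comparison reverses. The adjuvanted vaccine's recipients skew toward 65-plus, which has a lower base rate.

No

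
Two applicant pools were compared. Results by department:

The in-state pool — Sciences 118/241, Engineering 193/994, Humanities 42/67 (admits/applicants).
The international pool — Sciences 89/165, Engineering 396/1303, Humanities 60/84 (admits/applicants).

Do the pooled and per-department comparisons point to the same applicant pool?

Sciences: the in-state pool 118/241 = 49.0%, the international pool 89/165 = 53.9% → the international pool
Engineering: the in-state pool 193/994 = 19.4%, the international pool 396/1303 = 30.4% → the international pool
Humanities: the in-state pool 42/67 = 62.7%, the international pool 60/84 = 71.4% → the international pool
Overall: the in-state pool 353/1302 = 27.1%, the international pool 545/1552 = 35.1% → the international pool
The international pool wins overall and in every department group — no reversal.

Yes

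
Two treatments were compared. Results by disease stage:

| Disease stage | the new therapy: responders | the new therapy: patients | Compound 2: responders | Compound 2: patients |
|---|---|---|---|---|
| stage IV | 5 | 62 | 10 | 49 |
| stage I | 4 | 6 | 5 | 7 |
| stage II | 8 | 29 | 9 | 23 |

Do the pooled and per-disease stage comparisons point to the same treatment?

Stage IV: the new therapy 5/62 = 8.1%, Compound 2 10/49 = 20.4% → Compound 2
Stage I: the new therapy 4/6 = 66.7%, Compound 2 5/7 = 71.4% → Compound 2
Stage II: the new therapy 8/29 = 27.6%, Compound 2 9/23 = 39.1% → Compound 2
Overall: the new therapy 17/97 = 17.5%, Compound 2 24/79 = 30.4% → Compound 2
Compound 2 wins overall and in every disease group — no reversal.

Yes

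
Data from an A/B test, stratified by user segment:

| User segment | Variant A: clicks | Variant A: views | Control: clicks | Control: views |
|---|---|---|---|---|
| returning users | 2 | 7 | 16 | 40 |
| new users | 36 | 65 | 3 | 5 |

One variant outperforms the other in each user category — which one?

Control

Returning users: Variant A 2/7 = 28.6%, Control 16/40 = 40.0% → Control
New users: Variant A 36/65 = 55.4%, Control 3/5 = 60.0% → Control
Control has the higher rate in both groups.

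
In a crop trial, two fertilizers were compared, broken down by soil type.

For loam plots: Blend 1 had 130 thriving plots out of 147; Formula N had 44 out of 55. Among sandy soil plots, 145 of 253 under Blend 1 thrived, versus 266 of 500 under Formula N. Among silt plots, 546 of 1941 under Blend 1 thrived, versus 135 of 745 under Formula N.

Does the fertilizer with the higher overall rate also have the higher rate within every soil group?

Loam: Blend 1 130/147 = 88.4%, Formula N 44/55 = 80.0% → Blend 1
Sandy soil: Blend 1 145/253 = 57.3%, Formula N 266/500 = 53.2% → Blend 1
Silt: Blend 1 546/1941 = 28.1%, Formula N 135/745 = 18.1% → Blend 1
Overall: Blend 1 821/2341 = 35.1%, Formula N 445/1300 = 34.2% → Blend 1
Blend 1 wins overall and in every soil group — no reversal.

Yes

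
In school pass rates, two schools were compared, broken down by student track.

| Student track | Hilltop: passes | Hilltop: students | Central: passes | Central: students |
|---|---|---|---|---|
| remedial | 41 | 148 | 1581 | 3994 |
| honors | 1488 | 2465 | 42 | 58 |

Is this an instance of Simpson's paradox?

Yes

Remedial: Hilltop 41/148 = 27.7%, Central 1581/3994 = 39.6% → Central
Honors: Hilltop 1488/2465 = 60.4%, Central 42/58 = 72.4% → Central
Overall: Hilltop 1529/2613 = 58.5%, Central 1623/4052 = 40.1% → Hilltop
Central wins each student group but Hilltop wins overall — the comparison reverses. Central's students skew toward remedial, which has a lower base rate.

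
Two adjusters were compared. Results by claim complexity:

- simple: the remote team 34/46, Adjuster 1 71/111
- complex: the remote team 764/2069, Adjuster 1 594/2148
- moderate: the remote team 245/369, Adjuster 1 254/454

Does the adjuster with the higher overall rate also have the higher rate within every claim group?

Yes

Simple: the remote team 34/46 = 73.9%, Adjuster 1 71/111 = 64.0% → the remote team
Complex: the remote team 764/2069 = 36.9%, Adjuster 1 594/2148 = 27.7% → the remote team
Moderate: the remote team 245/369 = 66.4%, Adjuster 1 254/454 = 55.9% → the remote team
Overall: the remote team 1043/2484 = 42.0%, Adjuster 1 919/2713 = 33.9% → the remote team
The remote team wins overall and in every claim group — no reversal.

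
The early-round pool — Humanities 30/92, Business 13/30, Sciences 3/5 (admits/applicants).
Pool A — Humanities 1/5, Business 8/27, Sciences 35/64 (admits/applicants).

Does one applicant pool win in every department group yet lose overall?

Yes

Humanities: the early-round pool 30/92 = 32.6%, Pool A 1/5 = 20.0% → the early-round pool
Business: the early-round pool 13/30 = 43.3%, Pool A 8/27 = 29.6% → the early-round pool
Sciences: the early-round pool 3/5 = 60.0%, Pool A 35/64 = 54.7% → the early-round pool
Overall: the early-round pool 46/127 = 36.2%, Pool A 44/96 = 45.8% → Pool A
The early-round pool wins each department group but Pool A wins overall — the comparison reverses. The early-round pool's applicants skew toward Humanities, which has a lower base rate.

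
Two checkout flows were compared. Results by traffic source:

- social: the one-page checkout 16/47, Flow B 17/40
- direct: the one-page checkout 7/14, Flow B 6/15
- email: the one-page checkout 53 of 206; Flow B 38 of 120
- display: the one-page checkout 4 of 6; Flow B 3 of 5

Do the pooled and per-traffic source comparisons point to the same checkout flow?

No

Social: the one-page checkout 16/47 = 34.0%, Flow B 17/40 = 42.5% → Flow B
Direct: the one-page checkout 7/14 = 50.0%, Flow B 6/15 = 40.0% → the one-page checkout
Email: the one-page checkout 53/206 = 25.7%, Flow B 38/120 = 31.7% → Flow B
Display: the one-page checkout 4/6 = 66.7%, Flow B 3/5 = 60.0% → the one-page checkout
Overall: the one-page checkout 80/273 = 29.3%, Flow B 64/180 = 35.6% → Flow B
Neither sweeps: the one-page checkout wins 2 of 4 groups, Flow B wins 2. Flow B wins overall but not every group — no Simpson reversal.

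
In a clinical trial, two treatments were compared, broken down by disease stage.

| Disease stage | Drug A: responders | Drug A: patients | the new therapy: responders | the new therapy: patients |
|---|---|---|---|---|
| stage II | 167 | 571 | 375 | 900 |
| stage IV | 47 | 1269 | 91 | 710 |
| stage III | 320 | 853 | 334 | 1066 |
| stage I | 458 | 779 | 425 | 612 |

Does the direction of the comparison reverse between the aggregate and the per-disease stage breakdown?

Stage II: Drug A 167/571 = 29.2%, the new therapy 375/900 = 41.7% → the new therapy
Stage IV: Drug A 47/1269 = 3.7%, the new therapy 91/710 = 12.8% → the new therapy
Stage III: Drug A 320/853 = 37.5%, the new therapy 334/1066 = 31.3% → Drug A
Stage I: Drug A 458/779 = 58.8%, the new therapy 425/612 = 69.4% → the new therapy
Overall: Drug A 992/3472 = 28.6%, the new therapy 1225/3288 = 37.3% → the new therapy
Neither sweeps: Drug A wins 1 of 4 groups, the new therapy wins 3. The new therapy wins overall but not every group — no Simpson reversal.

No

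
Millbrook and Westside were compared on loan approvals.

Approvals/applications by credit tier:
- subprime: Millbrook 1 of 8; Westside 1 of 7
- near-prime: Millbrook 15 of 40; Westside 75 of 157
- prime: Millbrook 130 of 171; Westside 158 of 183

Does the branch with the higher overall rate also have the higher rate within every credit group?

Subprime: Millbrook 1/8 = 12.5%, Westside 1/7 = 14.3% → Westside
Near-prime: Millbrook 15/40 = 37.5%, Westside 75/157 = 47.8% → Westside
Prime: Millbrook 130/171 = 76.0%, Westside 158/183 = 86.3% → Westside
Overall: Millbrook 146/219 = 66.7%, Westside 234/347 = 67.4% → Westside
Westside wins overall and in every credit group — no reversal.

Yes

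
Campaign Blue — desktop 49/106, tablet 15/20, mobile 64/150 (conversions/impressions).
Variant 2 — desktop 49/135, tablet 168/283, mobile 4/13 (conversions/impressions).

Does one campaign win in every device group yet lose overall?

Desktop: Campaign Blue 49/106 = 46.2%, Variant 2 49/135 = 36.3% → Campaign Blue
Tablet: Campaign Blue 15/20 = 75.0%, Variant 2 168/283 = 59.4% → Campaign Blue
Mobile: Campaign Blue 64/150 = 42.7%, Variant 2 4/13 = 30.8% → Campaign Blue
Overall: Campaign Blue 128/276 = 46.4%, Variant 2 221/431 = 51.3% → Variant 2
Campaign Blue wins each device group but Variant 2 wins overall — the comparison reverses. Campaign Blue's impressions skew toward mobile, which has a lower base rate.

Yes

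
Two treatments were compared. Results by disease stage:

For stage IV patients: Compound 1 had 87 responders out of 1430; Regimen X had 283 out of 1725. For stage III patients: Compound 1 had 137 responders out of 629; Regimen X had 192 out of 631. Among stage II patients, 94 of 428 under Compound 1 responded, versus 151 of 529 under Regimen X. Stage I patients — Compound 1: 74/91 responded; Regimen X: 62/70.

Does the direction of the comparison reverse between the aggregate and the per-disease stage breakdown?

Stage IV: Compound 1 87/1430 = 6.1%, Regimen X 283/1725 = 16.4% → Regimen X
Stage III: Compound 1 137/629 = 21.8%, Regimen X 192/631 = 30.4% → Regimen X
Stage II: Compound 1 94/428 = 22.0%, Regimen X 151/529 = 28.5% → Regimen X
Stage I: Compound 1 74/91 = 81.3%, Regimen X 62/70 = 88.6% → Regimen X
Overall: Compound 1 392/2578 = 15.2%, Regimen X 688/2955 = 23.3% → Regimen X
Regimen X wins overall and in every disease group — no reversal.

No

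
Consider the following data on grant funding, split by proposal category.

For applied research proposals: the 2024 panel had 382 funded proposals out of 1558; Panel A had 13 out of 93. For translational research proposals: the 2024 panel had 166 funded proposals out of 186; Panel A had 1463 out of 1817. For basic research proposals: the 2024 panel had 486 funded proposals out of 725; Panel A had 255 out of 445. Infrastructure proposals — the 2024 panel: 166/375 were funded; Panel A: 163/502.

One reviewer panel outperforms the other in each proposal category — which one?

the 2024 panel

Applied research: the 2024 panel 382/1558 = 24.5%, Panel A 13/93 = 14.0% → the 2024 panel
Translational research: the 2024 panel 166/186 = 89.2%, Panel A 1463/1817 = 80.5% → the 2024 panel
Basic research: the 2024 panel 486/725 = 67.0%, Panel A 255/445 = 57.3% → the 2024 panel
Infrastructure: the 2024 panel 166/375 = 44.3%, Panel A 163/502 = 32.5% → the 2024 panel
The 2024 panel has the higher rate in all 4 groups.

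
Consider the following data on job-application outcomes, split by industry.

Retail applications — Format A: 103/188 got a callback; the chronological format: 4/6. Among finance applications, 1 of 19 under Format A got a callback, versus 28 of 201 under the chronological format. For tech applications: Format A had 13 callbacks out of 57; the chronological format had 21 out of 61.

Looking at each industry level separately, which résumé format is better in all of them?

Retail: Format A 103/188 = 54.8%, the chronological format 4/6 = 66.7% → the chronological format
Finance: Format A 1/19 = 5.3%, the chronological format 28/201 = 13.9% → the chronological format
Tech: Format A 13/57 = 22.8%, the chronological format 21/61 = 34.4% → the chronological format
The chronological format has the higher rate in all 3 groups.

the chronological format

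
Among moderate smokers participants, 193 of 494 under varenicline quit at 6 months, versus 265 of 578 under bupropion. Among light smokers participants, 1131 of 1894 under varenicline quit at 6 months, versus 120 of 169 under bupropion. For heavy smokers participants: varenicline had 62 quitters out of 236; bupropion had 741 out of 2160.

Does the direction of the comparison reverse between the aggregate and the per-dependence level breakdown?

Yes

Moderate smokers: varenicline 193/494 = 39.1%, bupropion 265/578 = 45.8% → bupropion
Light smokers: varenicline 1131/1894 = 59.7%, bupropion 120/169 = 71.0% → bupropion
Heavy smokers: varenicline 62/236 = 26.3%, bupropion 741/2160 = 34.3% → bupropion
Overall: varenicline 1386/2624 = 52.8%, bupropion 1126/2907 = 38.7% → varenicline
Bupropion wins each dependence group but varenicline wins overall — the comparison reverses. Bupropion's participants skew toward heavy smokers, which has a lower base rate.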